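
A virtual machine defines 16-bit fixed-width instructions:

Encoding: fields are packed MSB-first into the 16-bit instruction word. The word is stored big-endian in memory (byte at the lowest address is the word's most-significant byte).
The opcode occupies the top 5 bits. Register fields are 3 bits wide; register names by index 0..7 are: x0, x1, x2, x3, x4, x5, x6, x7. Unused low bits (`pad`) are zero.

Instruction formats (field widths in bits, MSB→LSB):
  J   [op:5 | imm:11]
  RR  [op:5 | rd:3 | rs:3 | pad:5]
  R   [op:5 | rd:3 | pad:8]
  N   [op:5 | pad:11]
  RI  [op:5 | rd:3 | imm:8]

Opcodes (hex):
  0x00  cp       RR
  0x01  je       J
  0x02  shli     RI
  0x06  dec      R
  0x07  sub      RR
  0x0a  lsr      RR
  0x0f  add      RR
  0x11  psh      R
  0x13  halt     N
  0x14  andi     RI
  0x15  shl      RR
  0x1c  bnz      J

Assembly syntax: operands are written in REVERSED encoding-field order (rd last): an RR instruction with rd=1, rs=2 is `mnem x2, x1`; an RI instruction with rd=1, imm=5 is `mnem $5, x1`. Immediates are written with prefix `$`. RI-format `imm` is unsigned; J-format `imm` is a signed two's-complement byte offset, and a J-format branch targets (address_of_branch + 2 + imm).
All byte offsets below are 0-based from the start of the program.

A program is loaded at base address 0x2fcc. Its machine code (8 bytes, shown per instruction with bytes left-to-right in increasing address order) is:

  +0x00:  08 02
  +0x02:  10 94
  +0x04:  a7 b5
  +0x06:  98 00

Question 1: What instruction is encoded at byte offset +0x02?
[02] 10 94 → 0x1094
  top 5b → 0x2 → shli [RI]
  rd@[10:8]=0x0 ⇒ x0
  imm@[7:0]=0x94 ⇒ $148

shli $148, x0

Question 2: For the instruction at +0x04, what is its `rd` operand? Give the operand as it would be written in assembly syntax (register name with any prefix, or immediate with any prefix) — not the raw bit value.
[04] a7 b5 → 0xa7b5
  op=0xa7b5>>11=0x14 ⇒ andi (RI)
  rd@[10:8]=0x7 ⇒ x7
  imm@[7:0]=0xb5 ⇒ $181

x7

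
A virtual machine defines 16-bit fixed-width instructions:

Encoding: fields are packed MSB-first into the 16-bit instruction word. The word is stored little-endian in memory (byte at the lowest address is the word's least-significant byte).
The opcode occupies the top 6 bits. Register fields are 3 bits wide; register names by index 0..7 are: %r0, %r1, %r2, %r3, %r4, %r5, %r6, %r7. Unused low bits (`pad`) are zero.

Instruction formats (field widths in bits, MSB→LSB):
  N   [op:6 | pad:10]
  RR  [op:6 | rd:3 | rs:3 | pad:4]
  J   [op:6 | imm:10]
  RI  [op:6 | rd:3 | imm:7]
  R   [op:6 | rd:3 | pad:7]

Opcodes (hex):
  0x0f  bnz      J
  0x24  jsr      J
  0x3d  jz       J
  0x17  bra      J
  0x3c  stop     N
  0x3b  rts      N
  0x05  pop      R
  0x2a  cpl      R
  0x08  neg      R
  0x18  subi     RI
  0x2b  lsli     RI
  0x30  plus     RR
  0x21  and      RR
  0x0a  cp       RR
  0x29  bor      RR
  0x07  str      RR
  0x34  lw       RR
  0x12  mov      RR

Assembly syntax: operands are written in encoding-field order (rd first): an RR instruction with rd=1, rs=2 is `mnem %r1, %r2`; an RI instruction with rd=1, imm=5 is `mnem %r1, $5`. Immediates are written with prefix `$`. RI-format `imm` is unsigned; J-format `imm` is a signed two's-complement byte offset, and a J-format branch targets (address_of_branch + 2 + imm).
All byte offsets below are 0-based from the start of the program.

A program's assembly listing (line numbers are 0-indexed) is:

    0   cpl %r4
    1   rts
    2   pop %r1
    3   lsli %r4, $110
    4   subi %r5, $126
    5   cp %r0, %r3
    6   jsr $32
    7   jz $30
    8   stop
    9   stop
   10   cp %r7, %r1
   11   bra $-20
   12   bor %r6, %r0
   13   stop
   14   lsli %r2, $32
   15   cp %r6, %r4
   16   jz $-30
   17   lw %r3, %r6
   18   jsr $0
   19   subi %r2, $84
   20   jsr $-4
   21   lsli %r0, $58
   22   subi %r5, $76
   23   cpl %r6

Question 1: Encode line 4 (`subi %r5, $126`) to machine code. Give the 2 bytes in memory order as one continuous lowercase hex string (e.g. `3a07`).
line 4 (subi): pack op=0x18:6|rd=5:3|imm=126:7 = 0x62fe; little→ fe 62

fe62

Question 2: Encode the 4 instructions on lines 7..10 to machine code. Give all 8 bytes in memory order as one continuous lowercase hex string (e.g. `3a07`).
7. jz fields op=0x3d:6|imm=30:10 → word f41eh → 1e f4
8. stop fields op=0x3c:6|pad=0:10 → word f000h → 00 f0
9. stop fields op=0x3c:6|pad=0:10 → word f000h → 00 f0
10. cp fields op=0xa:6|rd=7:3|rs=1:3|pad=0:4 → word 2b90h → 90 2b

1ef400f000f0902b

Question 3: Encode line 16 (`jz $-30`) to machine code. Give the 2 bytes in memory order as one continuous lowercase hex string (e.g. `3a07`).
L16: jz op=0x3d:6|imm=-30:10 ⇒ 0xf7e2 ⇒ little e2 f7

e2f7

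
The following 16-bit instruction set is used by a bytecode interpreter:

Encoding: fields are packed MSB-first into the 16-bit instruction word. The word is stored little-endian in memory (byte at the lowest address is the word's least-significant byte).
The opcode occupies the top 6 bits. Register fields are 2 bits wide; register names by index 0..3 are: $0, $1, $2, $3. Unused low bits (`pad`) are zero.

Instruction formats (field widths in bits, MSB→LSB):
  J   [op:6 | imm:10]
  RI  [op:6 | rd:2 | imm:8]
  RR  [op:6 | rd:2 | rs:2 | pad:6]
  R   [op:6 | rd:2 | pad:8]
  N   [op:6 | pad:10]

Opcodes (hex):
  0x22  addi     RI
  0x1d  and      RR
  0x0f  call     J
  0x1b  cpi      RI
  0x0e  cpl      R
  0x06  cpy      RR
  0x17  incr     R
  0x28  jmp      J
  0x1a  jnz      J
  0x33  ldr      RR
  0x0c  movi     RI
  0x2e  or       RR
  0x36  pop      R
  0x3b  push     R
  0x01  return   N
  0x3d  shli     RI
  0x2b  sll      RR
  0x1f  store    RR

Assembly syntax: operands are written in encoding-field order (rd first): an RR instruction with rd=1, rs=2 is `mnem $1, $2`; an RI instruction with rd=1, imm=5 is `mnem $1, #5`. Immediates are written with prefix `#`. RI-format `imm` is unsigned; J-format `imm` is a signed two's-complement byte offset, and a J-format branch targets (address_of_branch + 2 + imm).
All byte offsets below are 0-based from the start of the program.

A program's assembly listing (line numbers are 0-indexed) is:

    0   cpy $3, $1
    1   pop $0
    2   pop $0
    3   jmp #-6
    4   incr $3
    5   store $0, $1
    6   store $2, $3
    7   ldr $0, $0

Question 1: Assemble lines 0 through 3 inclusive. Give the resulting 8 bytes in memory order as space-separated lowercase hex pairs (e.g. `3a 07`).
L0: cpy op=0x6:6|rd=3:2|rs=1:2|pad=0:6 ⇒ 0x1b40 ⇒ little 40 1b
L1: pop op=0x36:6|rd=0:2|pad=0:8 ⇒ 0xd800 ⇒ little 00 d8
L2: pop op=0x36:6|rd=0:2|pad=0:8 ⇒ 0xd800 ⇒ little 00 d8
L3: jmp op=0x28:6|imm=-6:10 ⇒ 0xa3fa ⇒ little fa a3

40 1b 00 d8 00 d8 fa a3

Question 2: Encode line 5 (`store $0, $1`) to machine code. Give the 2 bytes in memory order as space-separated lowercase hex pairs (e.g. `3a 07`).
40 7c

5. store fields op=0x1f:6|rd=0:2|rs=1:2|pad=0:6 → word 7c40h → 40 7c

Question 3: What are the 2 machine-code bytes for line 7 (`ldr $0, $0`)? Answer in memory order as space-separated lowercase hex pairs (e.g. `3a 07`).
L7: ldr op=0x33:6|rd=0:2|rs=0:2|pad=0:6 ⇒ 0xcc00 ⇒ little 00 cc

00 cc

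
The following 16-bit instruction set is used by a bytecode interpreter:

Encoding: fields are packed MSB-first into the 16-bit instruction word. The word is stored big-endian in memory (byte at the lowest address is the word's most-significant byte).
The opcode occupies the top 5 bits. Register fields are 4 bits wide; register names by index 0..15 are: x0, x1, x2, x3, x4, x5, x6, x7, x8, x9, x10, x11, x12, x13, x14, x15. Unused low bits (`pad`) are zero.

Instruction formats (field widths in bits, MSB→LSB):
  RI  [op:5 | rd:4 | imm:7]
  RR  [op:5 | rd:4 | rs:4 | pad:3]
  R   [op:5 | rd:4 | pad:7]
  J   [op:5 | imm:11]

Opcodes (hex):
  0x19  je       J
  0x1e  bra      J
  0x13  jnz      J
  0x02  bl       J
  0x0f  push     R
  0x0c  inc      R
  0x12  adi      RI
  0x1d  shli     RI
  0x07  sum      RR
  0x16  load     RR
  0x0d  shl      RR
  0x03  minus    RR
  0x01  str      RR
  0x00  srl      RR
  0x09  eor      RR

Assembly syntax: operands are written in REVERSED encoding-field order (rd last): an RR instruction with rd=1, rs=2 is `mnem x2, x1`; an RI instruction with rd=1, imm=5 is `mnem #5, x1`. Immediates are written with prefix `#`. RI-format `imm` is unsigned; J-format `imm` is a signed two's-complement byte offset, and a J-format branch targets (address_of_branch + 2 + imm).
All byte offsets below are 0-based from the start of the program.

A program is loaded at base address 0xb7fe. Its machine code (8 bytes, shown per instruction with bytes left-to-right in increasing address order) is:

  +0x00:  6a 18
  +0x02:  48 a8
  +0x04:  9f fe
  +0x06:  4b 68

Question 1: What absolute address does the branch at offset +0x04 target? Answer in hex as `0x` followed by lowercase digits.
0xb802

+0x04: 9f fe ⇒ word 0x9ffe (big)
  op=0x9ffe>>11=0x13 ⇒ jnz (J)
  imm@[10:0]=0x7fe (s11→-2) ⇒ #-2
  target = base 0xb7fe + off 0x04 + 2 + imm -2 = 0xb802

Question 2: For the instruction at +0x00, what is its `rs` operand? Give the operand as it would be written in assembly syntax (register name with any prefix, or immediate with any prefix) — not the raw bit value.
+0x00: 6a 18 ⇒ word 0x6a18 (big)
  op=0x6a18>>11=0xd ⇒ shl (RR)
  [10:7] rd=4 = x4
  [6:3] rs=3 = x3

x3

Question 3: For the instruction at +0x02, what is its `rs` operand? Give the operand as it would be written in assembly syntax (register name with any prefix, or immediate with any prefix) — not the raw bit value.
[02] 48 a8 → 0x48a8
  top 5b → 0x9 → eor [RR]
  rd@[10:7]=0x1 ⇒ x1
  rs@[6:3]=0x5 ⇒ x5

x5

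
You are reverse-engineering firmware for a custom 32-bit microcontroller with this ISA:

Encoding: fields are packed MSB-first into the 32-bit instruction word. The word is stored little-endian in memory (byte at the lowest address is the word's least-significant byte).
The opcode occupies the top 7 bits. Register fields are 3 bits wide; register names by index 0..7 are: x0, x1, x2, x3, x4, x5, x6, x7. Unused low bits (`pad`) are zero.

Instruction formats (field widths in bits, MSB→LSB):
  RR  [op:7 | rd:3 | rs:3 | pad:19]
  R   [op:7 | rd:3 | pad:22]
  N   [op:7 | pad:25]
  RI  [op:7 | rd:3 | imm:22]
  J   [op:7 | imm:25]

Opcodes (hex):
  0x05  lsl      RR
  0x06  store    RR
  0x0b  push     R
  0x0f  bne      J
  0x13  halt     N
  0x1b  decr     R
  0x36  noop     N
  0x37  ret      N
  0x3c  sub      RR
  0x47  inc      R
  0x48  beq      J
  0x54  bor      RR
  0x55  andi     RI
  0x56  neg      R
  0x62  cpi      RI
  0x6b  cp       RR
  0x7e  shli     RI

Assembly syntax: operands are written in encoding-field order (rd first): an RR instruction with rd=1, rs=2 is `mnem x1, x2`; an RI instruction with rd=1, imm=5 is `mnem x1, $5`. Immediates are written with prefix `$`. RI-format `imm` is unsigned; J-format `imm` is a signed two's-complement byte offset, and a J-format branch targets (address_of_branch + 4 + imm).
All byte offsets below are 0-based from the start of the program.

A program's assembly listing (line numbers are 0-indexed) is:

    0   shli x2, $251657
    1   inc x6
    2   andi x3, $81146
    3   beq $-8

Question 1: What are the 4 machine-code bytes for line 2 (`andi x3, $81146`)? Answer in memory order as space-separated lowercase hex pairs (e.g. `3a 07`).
fa 3c c1 aa

line 2 (andi): pack op=0x55:7|rd=3:3|imm=81146:22 = 0xaac13cfa; little→ fa 3c c1 aa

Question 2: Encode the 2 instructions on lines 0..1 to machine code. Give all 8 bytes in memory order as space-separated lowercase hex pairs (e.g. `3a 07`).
L0: shli op=0x7e:7|rd=2:3|imm=251657:22 ⇒ 0xfc83d709 ⇒ little 09 d7 83 fc
L1: inc op=0x47:7|rd=6:3|pad=0:22 ⇒ 0x8f800000 ⇒ little 00 00 80 8f

09 d7 83 fc 00 00 80 8f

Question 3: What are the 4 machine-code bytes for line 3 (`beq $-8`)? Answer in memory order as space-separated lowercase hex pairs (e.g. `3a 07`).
f8 ff ff 91

3. beq fields op=0x48:7|imm=-8:25 → word 91fffff8h → f8 ff ff 91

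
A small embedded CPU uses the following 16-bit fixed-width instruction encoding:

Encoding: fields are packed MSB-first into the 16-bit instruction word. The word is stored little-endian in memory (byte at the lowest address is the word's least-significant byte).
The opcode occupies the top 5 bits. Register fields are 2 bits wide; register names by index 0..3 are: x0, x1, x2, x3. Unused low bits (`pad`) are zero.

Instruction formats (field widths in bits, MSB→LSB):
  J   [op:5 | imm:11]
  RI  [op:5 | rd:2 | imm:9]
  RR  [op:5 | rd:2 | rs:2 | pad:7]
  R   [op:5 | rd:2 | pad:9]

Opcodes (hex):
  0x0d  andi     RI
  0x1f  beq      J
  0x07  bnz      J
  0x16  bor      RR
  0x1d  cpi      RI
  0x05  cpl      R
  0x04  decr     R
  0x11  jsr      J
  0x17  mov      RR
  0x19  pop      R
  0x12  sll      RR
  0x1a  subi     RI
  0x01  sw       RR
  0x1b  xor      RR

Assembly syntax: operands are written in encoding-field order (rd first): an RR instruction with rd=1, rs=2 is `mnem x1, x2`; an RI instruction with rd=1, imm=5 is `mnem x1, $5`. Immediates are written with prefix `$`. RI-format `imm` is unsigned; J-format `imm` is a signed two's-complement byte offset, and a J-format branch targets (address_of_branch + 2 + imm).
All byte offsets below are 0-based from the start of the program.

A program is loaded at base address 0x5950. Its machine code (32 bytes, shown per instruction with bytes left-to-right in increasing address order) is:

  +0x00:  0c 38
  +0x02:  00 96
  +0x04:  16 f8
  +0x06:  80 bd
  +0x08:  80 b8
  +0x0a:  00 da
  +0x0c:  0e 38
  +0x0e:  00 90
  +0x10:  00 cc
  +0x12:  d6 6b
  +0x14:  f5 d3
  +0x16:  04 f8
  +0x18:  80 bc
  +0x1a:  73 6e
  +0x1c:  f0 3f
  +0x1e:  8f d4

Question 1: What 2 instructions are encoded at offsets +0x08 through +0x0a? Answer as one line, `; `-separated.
+0x08: 80 b8 ⇒ word 0xb880 (little)
  opcode bits[15:11]=0x17: mov/RR
  rd@[10:9]=0x0 ⇒ x0
  rs@[8:7]=0x1 ⇒ x1
+0x0a: 00 da ⇒ word 0xda00 (little)
  opcode bits[15:11]=0x1b: xor/RR
  rd@[10:9]=0x1 ⇒ x1
  rs@[8:7]=0x0 ⇒ x0

mov x0, x1; xor x1, x0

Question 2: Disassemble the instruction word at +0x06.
@+06  little-endian(80 bd) = 0xbd80
  opcode bits[15:11]=0x17: mov/RR
  rd: (w>>9)&0x3=0x2 → x2
  rs: (w>>7)&0x3=0x3 → x3

mov x2, x3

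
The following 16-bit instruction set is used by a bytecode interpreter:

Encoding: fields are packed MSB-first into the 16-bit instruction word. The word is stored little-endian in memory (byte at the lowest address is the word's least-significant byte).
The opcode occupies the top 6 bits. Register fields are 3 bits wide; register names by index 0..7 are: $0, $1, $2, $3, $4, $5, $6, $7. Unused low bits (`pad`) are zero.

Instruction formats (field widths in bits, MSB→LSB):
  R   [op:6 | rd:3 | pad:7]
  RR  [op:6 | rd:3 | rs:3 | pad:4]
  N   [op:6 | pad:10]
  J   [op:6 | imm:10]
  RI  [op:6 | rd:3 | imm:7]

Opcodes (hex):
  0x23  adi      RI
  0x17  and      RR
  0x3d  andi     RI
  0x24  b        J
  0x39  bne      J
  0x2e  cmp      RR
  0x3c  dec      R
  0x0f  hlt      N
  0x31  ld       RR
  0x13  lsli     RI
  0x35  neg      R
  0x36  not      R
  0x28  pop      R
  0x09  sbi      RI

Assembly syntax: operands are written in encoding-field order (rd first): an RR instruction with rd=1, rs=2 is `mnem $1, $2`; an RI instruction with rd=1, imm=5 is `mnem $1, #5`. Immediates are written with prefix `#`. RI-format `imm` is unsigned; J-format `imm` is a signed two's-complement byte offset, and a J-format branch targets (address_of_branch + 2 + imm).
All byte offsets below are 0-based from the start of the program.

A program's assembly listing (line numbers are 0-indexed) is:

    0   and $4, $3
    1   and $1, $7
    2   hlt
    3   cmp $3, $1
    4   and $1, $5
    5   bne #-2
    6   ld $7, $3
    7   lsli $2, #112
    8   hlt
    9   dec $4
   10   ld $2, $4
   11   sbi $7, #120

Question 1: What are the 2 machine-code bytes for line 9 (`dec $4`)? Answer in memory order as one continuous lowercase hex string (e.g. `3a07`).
00f2

line 9 (dec): pack op=0x3c:6|rd=4:3|pad=0:7 = 0xf200; little→ 00 f2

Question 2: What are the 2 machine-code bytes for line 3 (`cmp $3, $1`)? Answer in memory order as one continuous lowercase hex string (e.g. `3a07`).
90b9

L3: cmp op=0x2e:6|rd=3:3|rs=1:3|pad=0:4 ⇒ 0xb990 ⇒ little 90 b9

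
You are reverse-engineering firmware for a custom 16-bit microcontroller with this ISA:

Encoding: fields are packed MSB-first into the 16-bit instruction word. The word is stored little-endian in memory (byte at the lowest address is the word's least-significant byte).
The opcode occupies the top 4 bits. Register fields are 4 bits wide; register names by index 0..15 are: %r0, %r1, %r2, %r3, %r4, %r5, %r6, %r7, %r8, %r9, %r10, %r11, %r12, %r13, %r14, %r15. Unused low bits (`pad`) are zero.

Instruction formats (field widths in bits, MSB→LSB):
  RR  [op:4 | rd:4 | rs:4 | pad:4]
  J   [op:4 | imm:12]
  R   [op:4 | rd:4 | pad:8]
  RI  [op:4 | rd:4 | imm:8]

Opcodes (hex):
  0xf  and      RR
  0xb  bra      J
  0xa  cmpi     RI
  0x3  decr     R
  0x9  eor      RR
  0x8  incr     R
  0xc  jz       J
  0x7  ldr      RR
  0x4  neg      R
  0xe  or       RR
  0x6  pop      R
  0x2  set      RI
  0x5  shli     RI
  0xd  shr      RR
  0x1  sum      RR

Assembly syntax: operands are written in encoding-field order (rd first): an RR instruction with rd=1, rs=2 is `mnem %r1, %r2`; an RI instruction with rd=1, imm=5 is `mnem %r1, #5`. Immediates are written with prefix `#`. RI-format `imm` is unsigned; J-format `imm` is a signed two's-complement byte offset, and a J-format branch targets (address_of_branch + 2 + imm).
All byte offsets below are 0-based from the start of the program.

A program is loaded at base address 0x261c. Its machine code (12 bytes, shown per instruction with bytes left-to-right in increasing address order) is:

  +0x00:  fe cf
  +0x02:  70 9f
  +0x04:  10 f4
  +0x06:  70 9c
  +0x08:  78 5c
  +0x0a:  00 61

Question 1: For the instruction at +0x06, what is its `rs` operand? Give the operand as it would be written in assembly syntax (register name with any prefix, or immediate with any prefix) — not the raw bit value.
%r7

+0x06: 70 9c ⇒ word 0x9c70 (little)
  op=0x9c70>>12=0x9 ⇒ eor (RR)
  rd@[11:8]=0xc ⇒ %r12
  rs@[7:4]=0x7 ⇒ %r7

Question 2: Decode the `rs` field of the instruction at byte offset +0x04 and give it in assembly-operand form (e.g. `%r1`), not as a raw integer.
off 0x04: read 10 f4 as little → 0xf410
  opcode bits[15:12]=0xf: and/RR
  rd: (w>>8)&0xf=0x4 → %r4
  rs: (w>>4)&0xf=0x1 → %r1

%r1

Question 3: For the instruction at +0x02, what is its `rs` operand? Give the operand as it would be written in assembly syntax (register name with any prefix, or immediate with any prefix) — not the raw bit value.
%r7

+0x02: 70 9f ⇒ word 0x9f70 (little)
  op=0x9f70>>12=0x9 ⇒ eor (RR)
  [11:8] rd=15 = %r15
  [7:4] rs=7 = %r7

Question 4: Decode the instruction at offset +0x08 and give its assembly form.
shli %r12, #120

@+08  little-endian(78 5c) = 0x5c78
  opcode bits[15:12]=0x5: shli/RI
  [11:8] rd=12 = %r12
  [7:0] imm=120 = #120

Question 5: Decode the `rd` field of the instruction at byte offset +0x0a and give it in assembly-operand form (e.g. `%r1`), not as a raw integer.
%r1

[0a] 00 61 → 0x6100
  top 4b → 0x6 → pop [R]
  rd: (w>>8)&0xf=0x1 → %r1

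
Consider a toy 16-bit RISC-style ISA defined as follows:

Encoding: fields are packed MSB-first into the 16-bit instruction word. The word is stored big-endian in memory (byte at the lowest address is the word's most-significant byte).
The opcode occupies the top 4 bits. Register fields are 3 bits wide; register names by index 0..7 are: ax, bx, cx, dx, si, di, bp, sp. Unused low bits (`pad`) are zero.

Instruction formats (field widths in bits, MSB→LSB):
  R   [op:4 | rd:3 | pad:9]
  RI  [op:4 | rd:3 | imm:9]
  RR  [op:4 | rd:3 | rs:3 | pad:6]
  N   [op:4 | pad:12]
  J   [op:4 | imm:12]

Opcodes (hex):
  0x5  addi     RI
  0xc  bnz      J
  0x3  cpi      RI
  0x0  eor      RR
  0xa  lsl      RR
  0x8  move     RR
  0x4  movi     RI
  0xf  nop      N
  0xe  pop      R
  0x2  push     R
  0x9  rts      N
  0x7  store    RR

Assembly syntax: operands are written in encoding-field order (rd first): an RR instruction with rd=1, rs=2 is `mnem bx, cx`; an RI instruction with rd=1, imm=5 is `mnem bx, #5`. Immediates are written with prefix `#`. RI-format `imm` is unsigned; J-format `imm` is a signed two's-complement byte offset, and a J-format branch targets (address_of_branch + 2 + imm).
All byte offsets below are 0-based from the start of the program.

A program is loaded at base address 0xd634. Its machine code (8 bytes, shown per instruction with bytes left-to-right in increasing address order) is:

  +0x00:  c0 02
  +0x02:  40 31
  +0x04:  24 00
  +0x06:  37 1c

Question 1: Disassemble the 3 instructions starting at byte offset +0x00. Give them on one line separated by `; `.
@+00  big-endian(c0 02) = 0xc002
  op=0xc002>>12=0xc ⇒ bnz (J)
  imm@[11:0]=0x2 ⇒ #2
@+02  big-endian(40 31) = 0x4031
  op=0x4031>>12=0x4 ⇒ movi (RI)
  rd@[11:9]=0x0 ⇒ ax
  imm@[8:0]=0x31 ⇒ #49
@+04  big-endian(24 00) = 0x2400
  op=0x2400>>12=0x2 ⇒ push (R)
  rd@[11:9]=0x2 ⇒ cx

bnz #2; movi ax, #49; push cx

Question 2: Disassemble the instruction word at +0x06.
cpi dx, #284

off 0x06: read 37 1c as big → 0x371c
  op=0x371c>>12=0x3 ⇒ cpi (RI)
  [11:9] rd=3 = dx
  [8:0] imm=284 = #284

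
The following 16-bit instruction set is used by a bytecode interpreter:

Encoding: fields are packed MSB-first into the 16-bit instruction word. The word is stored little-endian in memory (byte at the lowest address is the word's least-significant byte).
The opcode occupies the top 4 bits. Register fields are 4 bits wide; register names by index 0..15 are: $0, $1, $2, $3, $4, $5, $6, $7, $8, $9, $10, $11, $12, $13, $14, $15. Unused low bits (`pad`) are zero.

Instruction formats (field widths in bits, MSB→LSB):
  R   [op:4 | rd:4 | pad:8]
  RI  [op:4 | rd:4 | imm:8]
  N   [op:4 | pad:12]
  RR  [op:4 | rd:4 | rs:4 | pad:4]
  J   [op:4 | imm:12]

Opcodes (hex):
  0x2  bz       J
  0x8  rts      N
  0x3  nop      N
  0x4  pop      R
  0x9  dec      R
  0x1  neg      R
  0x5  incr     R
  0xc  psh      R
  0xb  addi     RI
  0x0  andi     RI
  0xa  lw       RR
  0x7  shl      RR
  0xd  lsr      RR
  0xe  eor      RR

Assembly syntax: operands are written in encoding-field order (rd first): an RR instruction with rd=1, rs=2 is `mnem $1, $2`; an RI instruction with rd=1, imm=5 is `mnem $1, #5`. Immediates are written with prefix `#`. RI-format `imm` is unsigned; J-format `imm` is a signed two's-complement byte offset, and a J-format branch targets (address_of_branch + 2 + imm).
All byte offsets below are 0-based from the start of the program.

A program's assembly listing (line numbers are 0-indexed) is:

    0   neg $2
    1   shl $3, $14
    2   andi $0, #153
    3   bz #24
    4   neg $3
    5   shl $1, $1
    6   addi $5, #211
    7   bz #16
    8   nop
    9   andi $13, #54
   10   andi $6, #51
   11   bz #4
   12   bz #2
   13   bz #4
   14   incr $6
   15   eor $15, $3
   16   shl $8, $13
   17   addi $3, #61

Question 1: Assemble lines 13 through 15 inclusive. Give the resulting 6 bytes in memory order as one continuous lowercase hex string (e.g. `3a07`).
L13: bz op=0x2:4|imm=4:12 ⇒ 0x2004 ⇒ little 04 20
L14: incr op=0x5:4|rd=6:4|pad=0:8 ⇒ 0x5600 ⇒ little 00 56
L15: eor op=0xe:4|rd=15:4|rs=3:4|pad=0:4 ⇒ 0xef30 ⇒ little 30 ef

0420005630ef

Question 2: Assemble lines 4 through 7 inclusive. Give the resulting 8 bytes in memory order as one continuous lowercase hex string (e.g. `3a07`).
00131071d3b51020

line 4 (neg): pack op=0x1:4|rd=3:4|pad=0:8 = 0x1300; little→ 00 13
line 5 (shl): pack op=0x7:4|rd=1:4|rs=1:4|pad=0:4 = 0x7110; little→ 10 71
line 6 (addi): pack op=0xb:4|rd=5:4|imm=211:8 = 0xb5d3; little→ d3 b5
line 7 (bz): pack op=0x2:4|imm=16:12 = 0x2010; little→ 10 20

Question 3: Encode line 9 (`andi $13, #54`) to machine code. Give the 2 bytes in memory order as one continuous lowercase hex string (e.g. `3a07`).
360d

9. andi fields op=0x0:4|rd=13:4|imm=54:8 → word 0d36h → 36 0d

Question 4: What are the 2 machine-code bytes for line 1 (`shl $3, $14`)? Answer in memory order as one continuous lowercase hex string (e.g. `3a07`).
1. shl fields op=0x7:4|rd=3:4|rs=14:4|pad=0:4 → word 73e0h → e0 73

e073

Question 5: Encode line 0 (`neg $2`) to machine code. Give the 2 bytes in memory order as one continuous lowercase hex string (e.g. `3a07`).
L0: neg op=0x1:4|rd=2:4|pad=0:8 ⇒ 0x1200 ⇒ little 00 12

0012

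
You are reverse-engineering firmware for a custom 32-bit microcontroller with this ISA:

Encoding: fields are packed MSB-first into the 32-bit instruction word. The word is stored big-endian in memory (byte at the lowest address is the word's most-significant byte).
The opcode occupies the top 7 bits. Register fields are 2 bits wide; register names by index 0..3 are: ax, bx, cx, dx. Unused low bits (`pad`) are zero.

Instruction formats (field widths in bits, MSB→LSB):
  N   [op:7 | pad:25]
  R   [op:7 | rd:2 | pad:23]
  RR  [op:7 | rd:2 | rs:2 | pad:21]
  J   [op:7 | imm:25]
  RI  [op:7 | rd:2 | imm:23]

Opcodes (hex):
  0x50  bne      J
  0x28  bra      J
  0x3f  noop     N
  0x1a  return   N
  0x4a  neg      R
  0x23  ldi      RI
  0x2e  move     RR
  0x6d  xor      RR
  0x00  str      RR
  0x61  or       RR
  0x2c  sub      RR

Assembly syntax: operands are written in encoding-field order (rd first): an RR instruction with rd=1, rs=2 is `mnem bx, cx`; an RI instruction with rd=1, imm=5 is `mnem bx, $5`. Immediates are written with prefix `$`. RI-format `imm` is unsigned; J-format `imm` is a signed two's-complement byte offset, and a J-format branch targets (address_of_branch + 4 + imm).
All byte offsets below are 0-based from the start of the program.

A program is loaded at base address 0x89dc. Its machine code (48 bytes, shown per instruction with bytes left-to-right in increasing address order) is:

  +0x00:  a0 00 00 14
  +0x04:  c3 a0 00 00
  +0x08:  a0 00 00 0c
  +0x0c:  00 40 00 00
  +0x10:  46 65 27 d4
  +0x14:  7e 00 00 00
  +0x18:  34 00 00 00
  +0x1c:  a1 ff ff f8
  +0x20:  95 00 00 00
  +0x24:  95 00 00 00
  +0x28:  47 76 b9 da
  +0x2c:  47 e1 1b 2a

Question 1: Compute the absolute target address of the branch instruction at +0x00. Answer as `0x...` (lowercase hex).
0x89f4

@+00  big-endian(a0 00 00 14) = 0xa0000014
  op=0xa0000014>>25=0x50 ⇒ bne (J)
  imm: (w>>0)&0x1ffffff=0x14 → $20
  target = base 0x89dc + off 0x00 + 4 + imm 20 = 0x89f4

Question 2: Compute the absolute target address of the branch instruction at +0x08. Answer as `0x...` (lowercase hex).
[08] a0 00 00 0c → 0xa000000c
  op=0xa000000c>>25=0x50 ⇒ bne (J)
  [24:0] imm=12 = $12
  target = base 0x89dc + off 0x08 + 4 + imm 12 = 0x89f4

0x89f4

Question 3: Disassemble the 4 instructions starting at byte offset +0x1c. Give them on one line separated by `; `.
bne $-8; neg cx; neg cx; ldi cx, $7780826

+0x1c: a1 ff ff f8 ⇒ word 0xa1fffff8 (big)
  top 7b → 0x50 → bne [J]
  imm: (w>>0)&0x1ffffff=0x1fffff8 (s25→-8) → $-8
+0x20: 95 00 00 00 ⇒ word 0x95000000 (big)
  top 7b → 0x4a → neg [R]
  rd: (w>>23)&0x3=0x2 → cx
+0x24: 95 00 00 00 ⇒ word 0x95000000 (big)
  top 7b → 0x4a → neg [R]
  rd: (w>>23)&0x3=0x2 → cx
+0x28: 47 76 b9 da ⇒ word 0x4776b9da (big)
  top 7b → 0x23 → ldi [RI]
  rd: (w>>23)&0x3=0x2 → cx
  imm: (w>>0)&0x7fffff=0x76b9da → $7780826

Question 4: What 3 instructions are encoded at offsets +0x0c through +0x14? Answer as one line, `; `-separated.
[0c] 00 40 00 00 → 0x00400000
  top 7b → 0x0 → str [RR]
  rd: (w>>23)&0x3=0x0 → ax
  rs: (w>>21)&0x3=0x2 → cx
[10] 46 65 27 d4 → 0x466527d4
  top 7b → 0x23 → ldi [RI]
  rd: (w>>23)&0x3=0x0 → ax
  imm: (w>>0)&0x7fffff=0x6527d4 → $6629332
[14] 7e 00 00 00 → 0x7e000000
  top 7b → 0x3f → noop [N]

str ax, cx; ldi ax, $6629332; noop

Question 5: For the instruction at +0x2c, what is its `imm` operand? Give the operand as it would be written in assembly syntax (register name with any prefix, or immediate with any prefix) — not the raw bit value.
$6363946

@+2c  big-endian(47 e1 1b 2a) = 0x47e11b2a
  opcode bits[31:25]=0x23: ldi/RI
  rd@[24:23]=0x3 ⇒ dx
  imm@[22:0]=0x611b2a ⇒ $6363946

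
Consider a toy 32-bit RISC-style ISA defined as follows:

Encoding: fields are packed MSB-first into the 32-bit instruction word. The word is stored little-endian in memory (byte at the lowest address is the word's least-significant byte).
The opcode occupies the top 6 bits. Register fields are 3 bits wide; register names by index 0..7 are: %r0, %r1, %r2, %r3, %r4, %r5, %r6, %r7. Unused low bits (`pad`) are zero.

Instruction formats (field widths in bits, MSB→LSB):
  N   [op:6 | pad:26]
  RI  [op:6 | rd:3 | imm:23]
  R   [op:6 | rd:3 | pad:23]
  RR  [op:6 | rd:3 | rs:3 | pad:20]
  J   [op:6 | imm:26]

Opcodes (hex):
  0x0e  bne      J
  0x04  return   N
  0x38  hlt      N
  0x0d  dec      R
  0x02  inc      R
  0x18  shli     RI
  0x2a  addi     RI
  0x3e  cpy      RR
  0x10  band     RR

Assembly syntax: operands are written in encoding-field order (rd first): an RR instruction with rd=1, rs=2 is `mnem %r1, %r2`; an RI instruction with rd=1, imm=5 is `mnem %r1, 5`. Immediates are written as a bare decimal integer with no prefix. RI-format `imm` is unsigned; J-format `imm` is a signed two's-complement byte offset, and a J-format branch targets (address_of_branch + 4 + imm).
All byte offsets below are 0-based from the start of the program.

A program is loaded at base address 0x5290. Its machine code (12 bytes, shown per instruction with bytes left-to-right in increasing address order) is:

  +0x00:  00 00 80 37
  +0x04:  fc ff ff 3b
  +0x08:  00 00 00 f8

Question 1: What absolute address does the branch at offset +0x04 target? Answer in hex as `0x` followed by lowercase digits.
0x5294

off 0x04: read fc ff ff 3b as little → 0x3bfffffc
  op=0x3bfffffc>>26=0xe ⇒ bne (J)
  imm@[25:0]=0x3fffffc (s26→-4) ⇒ -4
  target = base 0x5290 + off 0x04 + 4 + imm -4 = 0x5294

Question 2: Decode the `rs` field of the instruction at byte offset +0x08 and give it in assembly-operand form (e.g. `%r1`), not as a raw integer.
%r0

+0x08: 00 00 00 f8 ⇒ word 0xf8000000 (little)
  top 6b → 0x3e → cpy [RR]
  rd@[25:23]=0x0 ⇒ %r0
  rs@[22:20]=0x0 ⇒ %r0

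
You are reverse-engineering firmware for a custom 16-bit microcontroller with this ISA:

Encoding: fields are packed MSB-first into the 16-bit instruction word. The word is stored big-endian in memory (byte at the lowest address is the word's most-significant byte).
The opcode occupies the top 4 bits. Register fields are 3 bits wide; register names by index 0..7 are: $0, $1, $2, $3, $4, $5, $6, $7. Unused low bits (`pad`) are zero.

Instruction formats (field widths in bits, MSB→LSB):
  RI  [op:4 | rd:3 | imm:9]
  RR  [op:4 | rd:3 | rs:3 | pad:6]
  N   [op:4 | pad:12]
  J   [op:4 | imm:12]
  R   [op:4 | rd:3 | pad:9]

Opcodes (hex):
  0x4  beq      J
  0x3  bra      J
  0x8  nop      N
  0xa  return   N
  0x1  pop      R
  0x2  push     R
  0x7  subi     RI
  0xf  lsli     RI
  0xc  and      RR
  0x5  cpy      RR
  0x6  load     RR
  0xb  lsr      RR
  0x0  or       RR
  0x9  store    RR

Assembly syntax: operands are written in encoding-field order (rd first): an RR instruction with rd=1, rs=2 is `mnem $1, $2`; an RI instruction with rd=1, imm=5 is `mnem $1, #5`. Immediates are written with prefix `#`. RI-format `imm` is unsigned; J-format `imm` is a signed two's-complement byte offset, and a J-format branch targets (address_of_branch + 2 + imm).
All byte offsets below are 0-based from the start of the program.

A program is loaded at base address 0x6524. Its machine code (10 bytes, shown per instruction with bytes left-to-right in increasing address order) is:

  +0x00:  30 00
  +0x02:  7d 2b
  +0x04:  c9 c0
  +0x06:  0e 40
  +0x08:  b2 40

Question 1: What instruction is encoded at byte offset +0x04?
and $4, $7

@+04  big-endian(c9 c0) = 0xc9c0
  opcode bits[15:12]=0xc: and/RR
  [11:9] rd=4 = $4
  [8:6] rs=7 = $7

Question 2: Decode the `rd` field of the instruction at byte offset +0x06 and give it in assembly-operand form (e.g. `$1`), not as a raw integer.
$7

off 0x06: read 0e 40 as big → 0x0e40
  opcode bits[15:12]=0x0: or/RR
  rd@[11:9]=0x7 ⇒ $7
  rs@[8:6]=0x1 ⇒ $1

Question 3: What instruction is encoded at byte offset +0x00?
off 0x00: read 30 00 as big → 0x3000
  op=0x3000>>12=0x3 ⇒ bra (J)
  imm: (w>>0)&0xfff=0x0 → #0

bra #0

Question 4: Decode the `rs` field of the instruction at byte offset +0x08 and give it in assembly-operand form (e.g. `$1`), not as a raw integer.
$1

+0x08: b2 40 ⇒ word 0xb240 (big)
  opcode bits[15:12]=0xb: lsr/RR
  rd: (w>>9)&0x7=0x1 → $1
  rs: (w>>6)&0x7=0x1 → $1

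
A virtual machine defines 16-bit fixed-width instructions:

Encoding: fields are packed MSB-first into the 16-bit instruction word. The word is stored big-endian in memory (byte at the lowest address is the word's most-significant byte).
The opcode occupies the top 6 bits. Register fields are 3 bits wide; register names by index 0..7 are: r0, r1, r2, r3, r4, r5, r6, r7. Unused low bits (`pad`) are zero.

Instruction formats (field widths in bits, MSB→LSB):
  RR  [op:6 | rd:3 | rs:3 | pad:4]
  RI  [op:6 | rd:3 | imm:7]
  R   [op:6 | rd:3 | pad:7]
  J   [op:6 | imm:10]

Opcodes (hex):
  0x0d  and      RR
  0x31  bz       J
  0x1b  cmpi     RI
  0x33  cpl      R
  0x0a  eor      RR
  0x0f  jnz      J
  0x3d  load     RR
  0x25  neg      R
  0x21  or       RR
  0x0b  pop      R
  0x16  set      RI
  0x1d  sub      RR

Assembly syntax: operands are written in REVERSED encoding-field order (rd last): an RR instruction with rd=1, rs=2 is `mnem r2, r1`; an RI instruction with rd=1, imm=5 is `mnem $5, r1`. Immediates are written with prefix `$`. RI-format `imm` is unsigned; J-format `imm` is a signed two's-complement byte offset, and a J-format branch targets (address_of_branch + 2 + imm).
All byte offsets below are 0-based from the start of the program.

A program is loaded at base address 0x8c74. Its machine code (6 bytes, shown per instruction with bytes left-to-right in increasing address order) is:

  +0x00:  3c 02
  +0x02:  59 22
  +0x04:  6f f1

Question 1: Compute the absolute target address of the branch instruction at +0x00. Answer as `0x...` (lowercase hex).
off 0x00: read 3c 02 as big → 0x3c02
  opcode bits[15:10]=0xf: jnz/J
  imm: (w>>0)&0x3ff=0x2 → $2
  target = base 0x8c74 + off 0x00 + 2 + imm 2 = 0x8c78

0x8c78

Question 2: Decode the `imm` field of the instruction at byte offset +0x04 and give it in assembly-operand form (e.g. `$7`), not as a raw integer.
+0x04: 6f f1 ⇒ word 0x6ff1 (big)
  op=0x6ff1>>10=0x1b ⇒ cmpi (RI)
  rd@[9:7]=0x7 ⇒ r7
  imm@[6:0]=0x71 ⇒ $113

$113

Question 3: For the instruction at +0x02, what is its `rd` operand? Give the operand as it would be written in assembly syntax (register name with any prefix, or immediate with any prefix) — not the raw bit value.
r2

off 0x02: read 59 22 as big → 0x5922
  opcode bits[15:10]=0x16: set/RI
  rd: (w>>7)&0x7=0x2 → r2
  imm: (w>>0)&0x7f=0x22 → $34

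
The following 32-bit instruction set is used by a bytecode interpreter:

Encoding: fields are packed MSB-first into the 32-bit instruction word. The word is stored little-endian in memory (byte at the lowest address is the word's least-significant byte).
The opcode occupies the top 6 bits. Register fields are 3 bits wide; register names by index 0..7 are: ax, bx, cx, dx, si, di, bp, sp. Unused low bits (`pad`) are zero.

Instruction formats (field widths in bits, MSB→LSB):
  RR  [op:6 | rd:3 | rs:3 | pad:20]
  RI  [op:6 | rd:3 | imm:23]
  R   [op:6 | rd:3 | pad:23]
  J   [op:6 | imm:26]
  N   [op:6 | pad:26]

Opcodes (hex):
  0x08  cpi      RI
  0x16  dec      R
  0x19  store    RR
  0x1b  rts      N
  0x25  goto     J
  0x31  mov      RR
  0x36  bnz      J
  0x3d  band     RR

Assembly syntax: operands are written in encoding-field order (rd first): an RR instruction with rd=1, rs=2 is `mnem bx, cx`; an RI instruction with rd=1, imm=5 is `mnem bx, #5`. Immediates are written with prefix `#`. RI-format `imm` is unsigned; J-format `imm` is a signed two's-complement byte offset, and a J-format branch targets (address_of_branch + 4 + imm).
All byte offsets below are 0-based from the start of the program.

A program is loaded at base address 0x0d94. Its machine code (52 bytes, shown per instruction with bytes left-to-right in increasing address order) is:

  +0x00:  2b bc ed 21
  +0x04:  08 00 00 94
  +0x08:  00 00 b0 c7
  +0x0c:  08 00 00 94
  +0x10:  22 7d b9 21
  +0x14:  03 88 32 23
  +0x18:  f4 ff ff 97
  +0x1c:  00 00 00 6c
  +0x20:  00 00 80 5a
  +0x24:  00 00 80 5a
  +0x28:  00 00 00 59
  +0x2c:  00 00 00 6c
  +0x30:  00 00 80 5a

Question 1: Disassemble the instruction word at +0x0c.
[0c] 08 00 00 94 → 0x94000008
  op=0x94000008>>26=0x25 ⇒ goto (J)
  imm: (w>>0)&0x3ffffff=0x8 → #8

goto #8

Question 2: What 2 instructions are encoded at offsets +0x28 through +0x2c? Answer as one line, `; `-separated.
dec cx; rts

+0x28: 00 00 00 59 ⇒ word 0x59000000 (little)
  op=0x59000000>>26=0x16 ⇒ dec (R)
  rd@[25:23]=0x2 ⇒ cx
+0x2c: 00 00 00 6c ⇒ word 0x6c000000 (little)
  op=0x6c000000>>26=0x1b ⇒ rts (N)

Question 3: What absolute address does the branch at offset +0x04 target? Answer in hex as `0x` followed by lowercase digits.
0x0da4

off 0x04: read 08 00 00 94 as little → 0x94000008
  opcode bits[31:26]=0x25: goto/J
  [25:0] imm=8 = #8
  target = base 0x0d94 + off 0x04 + 4 + imm 8 = 0x0da4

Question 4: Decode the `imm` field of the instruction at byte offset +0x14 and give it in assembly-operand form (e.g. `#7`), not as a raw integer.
#3311619

[14] 03 88 32 23 → 0x23328803
  opcode bits[31:26]=0x8: cpi/RI
  [25:23] rd=6 = bp
  [22:0] imm=3311619 = #3311619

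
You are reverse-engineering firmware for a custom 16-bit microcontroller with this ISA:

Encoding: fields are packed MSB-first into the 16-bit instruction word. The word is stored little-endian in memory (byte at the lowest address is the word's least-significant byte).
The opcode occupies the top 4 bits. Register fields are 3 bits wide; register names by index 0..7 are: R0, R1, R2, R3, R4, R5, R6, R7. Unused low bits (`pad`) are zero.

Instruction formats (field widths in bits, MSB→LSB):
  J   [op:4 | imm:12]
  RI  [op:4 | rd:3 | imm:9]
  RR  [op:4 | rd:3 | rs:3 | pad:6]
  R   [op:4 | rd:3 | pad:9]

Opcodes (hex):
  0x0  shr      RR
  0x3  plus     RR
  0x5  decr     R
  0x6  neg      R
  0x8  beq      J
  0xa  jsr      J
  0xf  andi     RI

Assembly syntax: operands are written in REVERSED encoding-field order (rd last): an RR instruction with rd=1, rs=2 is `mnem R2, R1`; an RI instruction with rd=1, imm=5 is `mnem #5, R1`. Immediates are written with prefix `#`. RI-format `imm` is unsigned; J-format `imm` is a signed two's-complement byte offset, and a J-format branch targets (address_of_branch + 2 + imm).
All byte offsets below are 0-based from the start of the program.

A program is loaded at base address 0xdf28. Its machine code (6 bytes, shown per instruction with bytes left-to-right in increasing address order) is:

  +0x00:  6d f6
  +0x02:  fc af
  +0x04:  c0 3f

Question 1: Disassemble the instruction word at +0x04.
@+04  little-endian(c0 3f) = 0x3fc0
  opcode bits[15:12]=0x3: plus/RR
  [11:9] rd=7 = R7
  [8:6] rs=7 = R7

plus R7, R7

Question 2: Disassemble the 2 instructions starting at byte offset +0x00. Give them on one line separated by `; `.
[00] 6d f6 → 0xf66d
  opcode bits[15:12]=0xf: andi/RI
  [11:9] rd=3 = R3
  [8:0] imm=109 = #109
[02] fc af → 0xaffc
  opcode bits[15:12]=0xa: jsr/J
  [11:0] imm=4092 (s12→-4) = #-4

andi #109, R3; jsr #-4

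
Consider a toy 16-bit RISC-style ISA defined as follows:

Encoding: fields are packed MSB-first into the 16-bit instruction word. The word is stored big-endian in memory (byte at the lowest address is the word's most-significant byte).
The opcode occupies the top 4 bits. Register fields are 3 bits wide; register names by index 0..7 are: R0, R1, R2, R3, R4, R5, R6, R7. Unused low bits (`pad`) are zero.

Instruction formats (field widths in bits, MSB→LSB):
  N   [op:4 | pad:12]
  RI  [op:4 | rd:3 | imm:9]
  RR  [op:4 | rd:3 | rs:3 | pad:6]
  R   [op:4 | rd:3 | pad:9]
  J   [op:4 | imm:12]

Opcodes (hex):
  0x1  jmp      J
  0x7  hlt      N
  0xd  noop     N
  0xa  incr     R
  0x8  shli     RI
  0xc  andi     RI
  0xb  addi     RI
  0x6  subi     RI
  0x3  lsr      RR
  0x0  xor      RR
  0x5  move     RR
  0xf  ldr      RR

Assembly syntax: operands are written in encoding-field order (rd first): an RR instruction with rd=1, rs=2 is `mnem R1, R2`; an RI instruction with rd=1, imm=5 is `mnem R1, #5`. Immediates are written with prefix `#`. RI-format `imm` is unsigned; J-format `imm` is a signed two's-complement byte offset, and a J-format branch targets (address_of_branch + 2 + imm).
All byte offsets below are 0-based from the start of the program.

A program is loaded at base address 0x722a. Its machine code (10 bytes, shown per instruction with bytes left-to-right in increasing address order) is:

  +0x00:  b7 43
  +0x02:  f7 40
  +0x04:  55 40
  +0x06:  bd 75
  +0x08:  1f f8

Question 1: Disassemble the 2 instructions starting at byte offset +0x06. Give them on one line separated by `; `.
off 0x06: read bd 75 as big → 0xbd75
  op=0xbd75>>12=0xb ⇒ addi (RI)
  rd@[11:9]=0x6 ⇒ R6
  imm@[8:0]=0x175 ⇒ #373
off 0x08: read 1f f8 as big → 0x1ff8
  op=0x1ff8>>12=0x1 ⇒ jmp (J)
  imm@[11:0]=0xff8 (s12→-8) ⇒ #-8

addi R6, #373; jmp #-8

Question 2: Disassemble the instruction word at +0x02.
off 0x02: read f7 40 as big → 0xf740
  top 4b → 0xf → ldr [RR]
  [11:9] rd=3 = R3
  [8:6] rs=5 = R5

ldr R3, R5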